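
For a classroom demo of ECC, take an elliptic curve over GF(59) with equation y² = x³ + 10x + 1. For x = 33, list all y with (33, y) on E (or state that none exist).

x³ + 10x + 1 = 36268 ≡ 42 (mod 59).
42 is a non-residue mod 59; no y exists.

none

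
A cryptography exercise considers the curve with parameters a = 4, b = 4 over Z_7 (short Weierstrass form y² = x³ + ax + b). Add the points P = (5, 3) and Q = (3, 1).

(5, 3) + (3, 1). λ = (1 - 3)/(3 - 5) ≡ 5/5 mod 7. 5⁻¹ ≡ 3 (mod 7) since 5·3 = 15 ≡ 1, so λ ≡ 1.
  x = λ² - 5 - 3 = 1 - 8 ≡ 0; y = λ·(5 - 0) - 3 ≡ 2. → (0, 2)

(0, 2)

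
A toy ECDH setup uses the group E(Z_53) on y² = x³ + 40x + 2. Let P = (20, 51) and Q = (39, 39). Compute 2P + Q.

(26, 42)

First 2P:
Repeated addition: build up to 2P.
2P: tangent at (20, 51): λ = (3·20² + 40)/(2·51) ≡ 21/49. 49⁻¹ ≡ 13 (mod 53), so λ ≡ 21·13 ≡ 8.
  x = λ² - 20 - 20 = 64 - 40 ≡ 24; y = λ·(20 - 24) - 51 ≡ 23. → (24, 23)
2P = (24, 23).
Finally 2P + Q:
(24, 23) + (39, 39). λ = (39 - 23)/(39 - 24) ≡ 16/15 mod 53. 15⁻¹ ≡ 46 (mod 53), so λ ≡ 47.
  x = λ² - 24 - 39 = 2209 - 63 ≡ 26; y = λ·(24 - 26) - 23 ≡ 42. → (26, 42)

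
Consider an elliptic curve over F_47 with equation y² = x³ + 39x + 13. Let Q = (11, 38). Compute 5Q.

(11, 38)

Double-and-add on 5 = (101)₂. Start with Q = (11, 38) for the leading 1-bit.
double: tangent at (11, 38): λ = (3·11² + 39)/(2·38) ≡ 26/29. 29⁻¹ ≡ 13 (mod 47) since 29·13 = 377 ≡ 1, so λ ≡ 26·13 ≡ 9.
  x = λ² - 11 - 11 = 81 - 22 ≡ 12; y = λ·(11 - 12) - 38 ≡ 0. → (12, 0)
double: (12, 0) + (12, 0): same x and y₁ ≡ -y₂, so the sum is O.
add Q: O + (11, 38) = (11, 38) (identity).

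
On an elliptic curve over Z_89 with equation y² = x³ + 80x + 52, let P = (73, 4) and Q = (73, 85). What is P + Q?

O

The two points share x = 73 and their y-coordinates satisfy 4 + 85 ≡ 0 (mod 89), so they are inverses. Their sum is O.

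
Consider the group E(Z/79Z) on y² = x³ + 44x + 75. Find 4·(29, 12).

(57, 54)

Write Q = (29, 12).
Double-and-add on 4 = (100)₂. Start with Q = (29, 12) for the leading 1-bit.
double: tangent at (29, 12): λ = (3·29² + 44)/(2·12) ≡ 39/24. 24⁻¹ ≡ 56 (mod 79), so λ ≡ 39·56 ≡ 51.
  x = λ² - 29 - 29 = 2601 - 58 ≡ 15; y = λ·(29 - 15) - 12 ≡ 70. → (15, 70)
double: tangent at (15, 70): λ = (3·15² + 44)/(2·70) ≡ 8/61. 61⁻¹ ≡ 57 (mod 79), so λ ≡ 8·57 ≡ 61.
  x = λ² - 15 - 15 = 3721 - 30 ≡ 57; y = λ·(15 - 57) - 70 ≡ 54. → (57, 54)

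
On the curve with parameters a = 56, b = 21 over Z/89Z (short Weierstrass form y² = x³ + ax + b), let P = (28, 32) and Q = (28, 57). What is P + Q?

The two points share x = 28 and their y-coordinates satisfy 32 + 57 ≡ 0 (mod 89), so they are inverses. Their sum is O.

O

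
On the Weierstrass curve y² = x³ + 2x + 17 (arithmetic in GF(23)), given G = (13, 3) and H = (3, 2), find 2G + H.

(2, 11)

First 2G:
Repeated addition: build up to 2G.
2G: tangent at (13, 3): λ = (3·13² + 2)/(2·3) ≡ 3/6. 6⁻¹ ≡ 4 (mod 23), so λ ≡ 3·4 ≡ 12.
  x = λ² - 13 - 13 = 144 - 26 ≡ 3; y = λ·(13 - 3) - 3 ≡ 2. → (3, 2)
2G = (3, 2).
Finally 2G + H:
tangent at (3, 2): λ = (3·3² + 2)/(2·2) ≡ 6/4. 4⁻¹ ≡ 6 (mod 23), so λ ≡ 6·6 ≡ 13.
  x = λ² - 3 - 3 = 169 - 6 ≡ 2; y = λ·(3 - 2) - 2 ≡ 11. → (2, 11)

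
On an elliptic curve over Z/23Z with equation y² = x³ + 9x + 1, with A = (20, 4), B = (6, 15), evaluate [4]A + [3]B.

First 4A:
Repeated addition: build up to 4A.
2A: tangent at (20, 4): λ = (3·20² + 9)/(2·4) ≡ 13/8. 8⁻¹ ≡ 3 (mod 23) since 8·3 = 24 ≡ 1, so λ ≡ 13·3 ≡ 16.
  x = λ² - 20 - 20 = 256 - 40 ≡ 9; y = λ·(20 - 9) - 4 ≡ 11. → (9, 11)
3A: (9, 11) + (20, 4). λ = (4 - 11)/(20 - 9) ≡ 16/11 mod 23. 11⁻¹ ≡ 21 (mod 23) since 11·21 = 231 ≡ 1, so λ ≡ 14.
  x = λ² - 9 - 20 = 196 - 29 ≡ 6; y = λ·(9 - 6) - 11 ≡ 8. → (6, 8)
4A: (6, 8) + (20, 4). λ = (4 - 8)/(20 - 6) ≡ 19/14 mod 23. 14⁻¹ ≡ 5 (mod 23), so λ ≡ 3.
  x = λ² - 6 - 20 = 9 - 26 ≡ 6; y = λ·(6 - 6) - 8 ≡ 15. → (6, 15)
4A = (6, 15).
Next 3B:
Repeated addition: build up to 3B.
2B: tangent at (6, 15): λ = (3·6² + 9)/(2·15) ≡ 2/7. 7⁻¹ ≡ 10 (mod 23), so λ ≡ 2·10 ≡ 20.
  x = λ² - 6 - 6 = 400 - 12 ≡ 20; y = λ·(6 - 20) - 15 ≡ 4. → (20, 4)
3B: (20, 4) + (6, 15). λ = (15 - 4)/(6 - 20) ≡ 11/9 mod 23. 9⁻¹ ≡ 18 (mod 23), so λ ≡ 14.
  x = λ² - 20 - 6 = 196 - 26 ≡ 9; y = λ·(20 - 9) - 4 ≡ 12. → (9, 12)
3B = (9, 12).
Finally 4A + 3B:
(6, 15) + (9, 12). λ = (12 - 15)/(9 - 6) ≡ 20/3 mod 23. 3⁻¹ ≡ 8 (mod 23), so λ ≡ 22.
  x = λ² - 6 - 9 = 484 - 15 ≡ 9; y = λ·(6 - 9) - 15 ≡ 11. → (9, 11)

(9, 11)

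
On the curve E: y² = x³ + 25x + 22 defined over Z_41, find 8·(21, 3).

Write Q = (21, 3).
Double-and-add on 8 = (1000)₂. Start with Q = (21, 3) for the leading 1-bit.
double: tangent at (21, 3): λ = (3·21² + 25)/(2·3) ≡ 36/6. 6⁻¹ ≡ 7 (mod 41), so λ ≡ 36·7 ≡ 6.
  x = λ² - 21 - 21 = 36 - 42 ≡ 35; y = λ·(21 - 35) - 3 ≡ 36. → (35, 36)
double: tangent at (35, 36): λ = (3·35² + 25)/(2·36) ≡ 10/31. 31⁻¹ ≡ 4 (mod 41), so λ ≡ 10·4 ≡ 40.
  x = λ² - 35 - 35 = 1600 - 70 ≡ 13; y = λ·(35 - 13) - 36 ≡ 24. → (13, 24)
double: tangent at (13, 24): λ = (3·13² + 25)/(2·24) ≡ 40/7. 7⁻¹ ≡ 6 (mod 41), so λ ≡ 40·6 ≡ 35.
  x = λ² - 13 - 13 = 1225 - 26 ≡ 10; y = λ·(13 - 10) - 24 ≡ 40. → (10, 40)

(10, 40)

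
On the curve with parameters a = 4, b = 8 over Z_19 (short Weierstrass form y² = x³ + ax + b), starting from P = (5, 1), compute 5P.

Double-and-add on 5 = (101)₂. Start with P = (5, 1) for the leading 1-bit.
double: tangent at (5, 1): λ = (3·5² + 4)/(2·1) ≡ 3/2. 2⁻¹ ≡ 10 (mod 19), so λ ≡ 3·10 ≡ 11.
  x = λ² - 5 - 5 = 121 - 10 ≡ 16; y = λ·(5 - 16) - 1 ≡ 11. → (16, 11)
double: tangent at (16, 11): λ = (3·16² + 4)/(2·11) ≡ 12/3. 3⁻¹ ≡ 13 (mod 19) since 3·13 = 39 ≡ 1, so λ ≡ 12·13 ≡ 4.
  x = λ² - 16 - 16 = 16 - 32 ≡ 3; y = λ·(16 - 3) - 11 ≡ 3. → (3, 3)
add P: (3, 3) + (5, 1). λ = (1 - 3)/(5 - 3) ≡ 17/2 mod 19. 2⁻¹ ≡ 10 (mod 19), so λ ≡ 18.
  x = λ² - 3 - 5 = 324 - 8 ≡ 12; y = λ·(3 - 12) - 3 ≡ 6. → (12, 6)

(12, 6)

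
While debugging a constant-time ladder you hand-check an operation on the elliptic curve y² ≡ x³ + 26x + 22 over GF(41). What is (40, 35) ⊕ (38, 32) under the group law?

(37, 31)

(40, 35) + (38, 32). λ = (32 - 35)/(38 - 40) ≡ 38/39 mod 41. 39⁻¹ ≡ 20 (mod 41), so λ ≡ 22.
  x = λ² - 40 - 38 = 484 - 78 ≡ 37; y = λ·(40 - 37) - 35 ≡ 31. → (37, 31)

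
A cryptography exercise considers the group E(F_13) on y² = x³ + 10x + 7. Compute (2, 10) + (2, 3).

O

The two points share x = 2 and their y-coordinates satisfy 10 + 3 ≡ 0 (mod 13), so they are inverses. Their sum is O.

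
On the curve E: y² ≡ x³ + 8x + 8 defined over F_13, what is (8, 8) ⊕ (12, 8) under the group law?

(8, 8) + (12, 8). λ = (8 - 8)/(12 - 8) ≡ 0/4 mod 13. 4⁻¹ ≡ 10 (mod 13), so λ ≡ 0.
  x = λ² - 8 - 12 = 0 - 20 ≡ 6; y = λ·(8 - 6) - 8 ≡ 5. → (6, 5)

(6, 5)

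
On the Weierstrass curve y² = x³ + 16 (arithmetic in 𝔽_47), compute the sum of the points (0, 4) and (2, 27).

(0, 4) + (2, 27). λ = (27 - 4)/(2 - 0) ≡ 23/2 mod 47. 2⁻¹ ≡ 24 (mod 47) since 2·24 = 48 ≡ 1, so λ ≡ 35.
  x = λ² - 0 - 2 = 1225 - 2 ≡ 1; y = λ·(0 - 1) - 4 ≡ 8. → (1, 8)

(1, 8)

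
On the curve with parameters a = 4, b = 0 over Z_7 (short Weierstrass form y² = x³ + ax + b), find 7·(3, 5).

(3, 2)

Write Q = (3, 5).
Repeated addition: build up to 7Q.
2Q: tangent at (3, 5): λ = (3·3² + 4)/(2·5) ≡ 3/3. 3⁻¹ ≡ 5 (mod 7) since 3·5 = 15 ≡ 1, so λ ≡ 3·5 ≡ 1.
  x = λ² - 3 - 3 = 1 - 6 ≡ 2; y = λ·(3 - 2) - 5 ≡ 3. → (2, 3)
3Q: (2, 3) + (3, 5). λ = (5 - 3)/(3 - 2) ≡ 2/1 mod 7. 1⁻¹ ≡ 1 (mod 7), so λ ≡ 2.
  x = λ² - 2 - 3 = 4 - 5 ≡ 6; y = λ·(2 - 6) - 3 ≡ 3. → (6, 3)
4Q: (6, 3) + (3, 5). λ = (5 - 3)/(3 - 6) ≡ 2/4 mod 7. 4⁻¹ ≡ 2 (mod 7), so λ ≡ 4.
  x = λ² - 6 - 3 = 16 - 9 ≡ 0; y = λ·(6 - 0) - 3 ≡ 0. → (0, 0)
5Q: (0, 0) + (3, 5). λ = (5 - 0)/(3 - 0) ≡ 5/3 mod 7. 3⁻¹ ≡ 5 (mod 7) since 3·5 = 15 ≡ 1, so λ ≡ 4.
  x = λ² - 0 - 3 = 16 - 3 ≡ 6; y = λ·(0 - 6) - 0 ≡ 4. → (6, 4)
6Q: (6, 4) + (3, 5). λ = (5 - 4)/(3 - 6) ≡ 1/4 mod 7. 4⁻¹ ≡ 2 (mod 7), so λ ≡ 2.
  x = λ² - 6 - 3 = 4 - 9 ≡ 2; y = λ·(6 - 2) - 4 ≡ 4. → (2, 4)
7Q: (2, 4) + (3, 5). λ = (5 - 4)/(3 - 2) ≡ 1/1 mod 7. 1⁻¹ ≡ 1 (mod 7) since 1·1 = 1 ≡ 1, so λ ≡ 1.
  x = λ² - 2 - 3 = 1 - 5 ≡ 3; y = λ·(2 - 3) - 4 ≡ 2. → (3, 2)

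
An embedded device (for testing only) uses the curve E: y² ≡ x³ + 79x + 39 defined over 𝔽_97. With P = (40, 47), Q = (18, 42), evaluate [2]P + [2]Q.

(73, 18)

First 2P:
Repeated addition: build up to 2P.
2P: tangent at (40, 47): λ = (3·40² + 79)/(2·47) ≡ 29/94. 94⁻¹ ≡ 32 (mod 97), so λ ≡ 29·32 ≡ 55.
  x = λ² - 40 - 40 = 3025 - 80 ≡ 35; y = λ·(40 - 35) - 47 ≡ 34. → (35, 34)
2P = (35, 34).
Next 2Q:
Repeated addition: build up to 2Q.
2Q: tangent at (18, 42): λ = (3·18² + 79)/(2·42) ≡ 81/84. 84⁻¹ ≡ 82 (mod 97), so λ ≡ 81·82 ≡ 46.
  x = λ² - 18 - 18 = 2116 - 36 ≡ 43; y = λ·(18 - 43) - 42 ≡ 69. → (43, 69)
2Q = (43, 69).
Finally 2P + 2Q:
(35, 34) + (43, 69). λ = (69 - 34)/(43 - 35) ≡ 35/8 mod 97. 8⁻¹ ≡ 85 (mod 97), so λ ≡ 65.
  x = λ² - 35 - 43 = 4225 - 78 ≡ 73; y = λ·(35 - 73) - 34 ≡ 18. → (73, 18)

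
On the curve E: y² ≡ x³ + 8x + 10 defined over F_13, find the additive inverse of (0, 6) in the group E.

-(0, 6) = (0, -6 mod 13) = (0, 7).

(0, 7)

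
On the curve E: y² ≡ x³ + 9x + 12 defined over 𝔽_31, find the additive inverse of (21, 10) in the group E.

-(21, 10) = (21, -10 mod 31) = (21, 21).

(21, 21)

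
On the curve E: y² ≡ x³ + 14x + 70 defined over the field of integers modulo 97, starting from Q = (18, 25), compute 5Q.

(0, 78)

Repeated addition: build up to 5Q.
2Q: tangent at (18, 25): λ = (3·18² + 14)/(2·25) ≡ 16/50. 50⁻¹ ≡ 33 (mod 97) since 50·33 = 1650 ≡ 1, so λ ≡ 16·33 ≡ 43.
  x = λ² - 18 - 18 = 1849 - 36 ≡ 67; y = λ·(18 - 67) - 25 ≡ 2. → (67, 2)
3Q: (67, 2) + (18, 25). λ = (25 - 2)/(18 - 67) ≡ 23/48 mod 97. 48⁻¹ ≡ 95 (mod 97), so λ ≡ 51.
  x = λ² - 67 - 18 = 2601 - 85 ≡ 91; y = λ·(67 - 91) - 2 ≡ 35. → (91, 35)
4Q: (91, 35) + (18, 25). λ = (25 - 35)/(18 - 91) ≡ 87/24 mod 97. 24⁻¹ ≡ 93 (mod 97), so λ ≡ 40.
  x = λ² - 91 - 18 = 1600 - 109 ≡ 36; y = λ·(91 - 36) - 35 ≡ 31. → (36, 31)
5Q: (36, 31) + (18, 25). λ = (25 - 31)/(18 - 36) ≡ 91/79 mod 97. 79⁻¹ ≡ 70 (mod 97) since 79·70 = 5530 ≡ 1, so λ ≡ 65.
  x = λ² - 36 - 18 = 4225 - 54 ≡ 0; y = λ·(36 - 0) - 31 ≡ 78. → (0, 78)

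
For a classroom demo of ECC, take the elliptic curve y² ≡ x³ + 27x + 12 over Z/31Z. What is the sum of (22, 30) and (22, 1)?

The two points share x = 22 and their y-coordinates satisfy 30 + 1 ≡ 0 (mod 31), so they are inverses. Their sum is ∞.

O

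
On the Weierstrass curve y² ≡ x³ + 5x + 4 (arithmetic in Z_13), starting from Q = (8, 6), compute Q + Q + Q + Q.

(10, 1)

Double-and-add on 4 = (100)₂. Start with Q = (8, 6) for the leading 1-bit.
double: tangent at (8, 6): λ = (3·8² + 5)/(2·6) ≡ 2/12. 12⁻¹ ≡ 12 (mod 13) since 12·12 = 144 ≡ 1, so λ ≡ 2·12 ≡ 11.
  x = λ² - 8 - 8 = 121 - 16 ≡ 1; y = λ·(8 - 1) - 6 ≡ 6. → (1, 6)
double: tangent at (1, 6): λ = (3·1² + 5)/(2·6) ≡ 8/12. 12⁻¹ ≡ 12 (mod 13), so λ ≡ 8·12 ≡ 5.
  x = λ² - 1 - 1 = 25 - 2 ≡ 10; y = λ·(1 - 10) - 6 ≡ 1. → (10, 1)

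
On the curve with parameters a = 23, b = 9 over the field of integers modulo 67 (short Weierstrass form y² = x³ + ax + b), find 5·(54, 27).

(64, 39)

Write Q = (54, 27).
Double-and-add on 5 = (101)₂. Start with Q = (54, 27) for the leading 1-bit.
double: tangent at (54, 27): λ = (3·54² + 23)/(2·27) ≡ 61/54. 54⁻¹ ≡ 36 (mod 67), so λ ≡ 61·36 ≡ 52.
  x = λ² - 54 - 54 = 2704 - 108 ≡ 50; y = λ·(54 - 50) - 27 ≡ 47. → (50, 47)
double: tangent at (50, 47): λ = (3·50² + 23)/(2·47) ≡ 19/27. 27⁻¹ ≡ 5 (mod 67), so λ ≡ 19·5 ≡ 28.
  x = λ² - 50 - 50 = 784 - 100 ≡ 14; y = λ·(50 - 14) - 47 ≡ 23. → (14, 23)
add Q: (14, 23) + (54, 27). λ = (27 - 23)/(54 - 14) ≡ 4/40 mod 67. 40⁻¹ ≡ 62 (mod 67), so λ ≡ 47.
  x = λ² - 14 - 54 = 2209 - 68 ≡ 64; y = λ·(14 - 64) - 23 ≡ 39. → (64, 39)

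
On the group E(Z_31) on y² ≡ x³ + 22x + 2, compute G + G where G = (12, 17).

tangent at (12, 17): λ = (3·12² + 22)/(2·17) ≡ 20/3. 3⁻¹ ≡ 21 (mod 31), so λ ≡ 20·21 ≡ 17.
  x = λ² - 12 - 12 = 289 - 24 ≡ 17; y = λ·(12 - 17) - 17 ≡ 22. → (17, 22)

(17, 22)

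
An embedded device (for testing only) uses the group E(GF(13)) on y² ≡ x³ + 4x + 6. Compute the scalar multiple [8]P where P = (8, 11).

Double-and-add on 8 = (1000)₂. Start with P = (8, 11) for the leading 1-bit.
double: tangent at (8, 11): λ = (3·8² + 4)/(2·11) ≡ 1/9. 9⁻¹ ≡ 3 (mod 13), so λ ≡ 1·3 ≡ 3.
  x = λ² - 8 - 8 = 9 - 16 ≡ 6; y = λ·(8 - 6) - 11 ≡ 8. → (6, 8)
double: tangent at (6, 8): λ = (3·6² + 4)/(2·8) ≡ 8/3. 3⁻¹ ≡ 9 (mod 13), so λ ≡ 8·9 ≡ 7.
  x = λ² - 6 - 6 = 49 - 12 ≡ 11; y = λ·(6 - 11) - 8 ≡ 9. → (11, 9)
double: tangent at (11, 9): λ = (3·11² + 4)/(2·9) ≡ 3/5. 5⁻¹ ≡ 8 (mod 13), so λ ≡ 3·8 ≡ 11.
  x = λ² - 11 - 11 = 121 - 22 ≡ 8; y = λ·(11 - 8) - 9 ≡ 11. → (8, 11)

(8, 11)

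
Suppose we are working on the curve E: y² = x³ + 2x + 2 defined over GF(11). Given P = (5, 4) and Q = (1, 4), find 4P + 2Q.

O

First 4P:
Repeated addition: build up to 4P.
2P: tangent at (5, 4): λ = (3·5² + 2)/(2·4) ≡ 0/8. 8⁻¹ ≡ 7 (mod 11), so λ ≡ 0·7 ≡ 0.
  x = λ² - 5 - 5 = 0 - 10 ≡ 1; y = λ·(5 - 1) - 4 ≡ 7. → (1, 7)
3P: (1, 7) + (5, 4). λ = (4 - 7)/(5 - 1) ≡ 8/4 mod 11. 4⁻¹ ≡ 3 (mod 11) since 4·3 = 12 ≡ 1, so λ ≡ 2.
  x = λ² - 1 - 5 = 4 - 6 ≡ 9; y = λ·(1 - 9) - 7 ≡ 10. → (9, 10)
4P: (9, 10) + (5, 4). λ = (4 - 10)/(5 - 9) ≡ 5/7 mod 11. 7⁻¹ ≡ 8 (mod 11) since 7·8 = 56 ≡ 1, so λ ≡ 7.
  x = λ² - 9 - 5 = 49 - 14 ≡ 2; y = λ·(9 - 2) - 10 ≡ 6. → (2, 6)
4P = (2, 6).
Next 2Q:
Repeated addition: build up to 2Q.
2Q: tangent at (1, 4): λ = (3·1² + 2)/(2·4) ≡ 5/8. 8⁻¹ ≡ 7 (mod 11), so λ ≡ 5·7 ≡ 2.
  x = λ² - 1 - 1 = 4 - 2 ≡ 2; y = λ·(1 - 2) - 4 ≡ 5. → (2, 5)
2Q = (2, 5).
Finally 4P + 2Q:
(2, 6) + (2, 5): same x and y₁ ≡ -y₂, so the sum is 𝒪.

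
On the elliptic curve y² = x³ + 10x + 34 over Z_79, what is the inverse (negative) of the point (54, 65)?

(54, 14)

-(54, 65) = (54, -65 mod 79) = (54, 14).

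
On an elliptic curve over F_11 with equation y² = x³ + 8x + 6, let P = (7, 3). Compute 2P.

tangent at (7, 3): λ = (3·7² + 8)/(2·3) ≡ 1/6. 6⁻¹ ≡ 2 (mod 11), so λ ≡ 1·2 ≡ 2.
  x = λ² - 7 - 7 = 4 - 14 ≡ 1; y = λ·(7 - 1) - 3 ≡ 9. → (1, 9)

(1, 9)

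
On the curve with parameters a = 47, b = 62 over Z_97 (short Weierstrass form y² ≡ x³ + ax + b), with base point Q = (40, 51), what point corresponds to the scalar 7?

Repeated addition: build up to 7Q.
2Q: tangent at (40, 51): λ = (3·40² + 47)/(2·51) ≡ 94/5. 5⁻¹ ≡ 39 (mod 97) since 5·39 = 195 ≡ 1, so λ ≡ 94·39 ≡ 77.
  x = λ² - 40 - 40 = 5929 - 80 ≡ 29; y = λ·(40 - 29) - 51 ≡ 20. → (29, 20)
3Q: (29, 20) + (40, 51). λ = (51 - 20)/(40 - 29) ≡ 31/11 mod 97. 11⁻¹ ≡ 53 (mod 97), so λ ≡ 91.
  x = λ² - 29 - 40 = 8281 - 69 ≡ 64; y = λ·(29 - 64) - 20 ≡ 93. → (64, 93)
4Q: (64, 93) + (40, 51). λ = (51 - 93)/(40 - 64) ≡ 55/73 mod 97. 73⁻¹ ≡ 4 (mod 97) since 73·4 = 292 ≡ 1, so λ ≡ 26.
  x = λ² - 64 - 40 = 676 - 104 ≡ 87; y = λ·(64 - 87) - 93 ≡ 85. → (87, 85)
5Q: (87, 85) + (40, 51). λ = (51 - 85)/(40 - 87) ≡ 63/50 mod 97. 50⁻¹ ≡ 33 (mod 97), so λ ≡ 42.
  x = λ² - 87 - 40 = 1764 - 127 ≡ 85; y = λ·(87 - 85) - 85 ≡ 96. → (85, 96)
6Q: (85, 96) + (40, 51). λ = (51 - 96)/(40 - 85) ≡ 52/52 mod 97. 52⁻¹ ≡ 28 (mod 97), so λ ≡ 1.
  x = λ² - 85 - 40 = 1 - 125 ≡ 70; y = λ·(85 - 70) - 96 ≡ 16. → (70, 16)
7Q: (70, 16) + (40, 51). λ = (51 - 16)/(40 - 70) ≡ 35/67 mod 97. 67⁻¹ ≡ 42 (mod 97), so λ ≡ 15.
  x = λ² - 70 - 40 = 225 - 110 ≡ 18; y = λ·(70 - 18) - 16 ≡ 85. → (18, 85)

(18, 85)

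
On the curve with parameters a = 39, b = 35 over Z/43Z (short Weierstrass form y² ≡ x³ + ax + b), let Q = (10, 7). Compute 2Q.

tangent at (10, 7): λ = (3·10² + 39)/(2·7) ≡ 38/14. 14⁻¹ ≡ 40 (mod 43), so λ ≡ 38·40 ≡ 15.
  x = λ² - 10 - 10 = 225 - 20 ≡ 33; y = λ·(10 - 33) - 7 ≡ 35. → (33, 35)

(33, 35)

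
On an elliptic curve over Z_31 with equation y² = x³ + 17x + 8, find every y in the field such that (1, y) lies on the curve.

x³ + 17x + 8 = 26 ≡ 26 (mod 31).
26 is a non-residue mod 31; no y exists.

none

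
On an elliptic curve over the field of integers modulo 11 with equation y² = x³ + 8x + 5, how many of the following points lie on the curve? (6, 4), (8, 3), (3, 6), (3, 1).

3

(6, 4): 4² ≡ 5, rhs ≡ 5 → on.
(8, 3): 3² ≡ 9, rhs ≡ 9 → on.
(3, 6): 6² ≡ 3, rhs ≡ 1 → off.
(3, 1): 1² ≡ 1, rhs ≡ 1 → on.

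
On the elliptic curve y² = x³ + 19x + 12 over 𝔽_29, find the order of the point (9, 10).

9

2P: tangent at (9, 10): λ = (3·9² + 19)/(2·10) ≡ 1/20. 20⁻¹ ≡ 16 (mod 29), so λ ≡ 1·16 ≡ 16.
  x = λ² - 9 - 9 = 256 - 18 ≡ 6; y = λ·(9 - 6) - 10 ≡ 9. → (6, 9)
3P: (6, 9) + (9, 10). λ = (10 - 9)/(9 - 6) ≡ 1/3 mod 29. 3⁻¹ ≡ 10 (mod 29), so λ ≡ 10.
  x = λ² - 6 - 9 = 100 - 15 ≡ 27; y = λ·(6 - 27) - 9 ≡ 13. → (27, 13)
4P: (27, 13) + (9, 10). λ = (10 - 13)/(9 - 27) ≡ 26/11 mod 29. 11⁻¹ ≡ 8 (mod 29) since 11·8 = 88 ≡ 1, so λ ≡ 5.
  x = λ² - 27 - 9 = 25 - 36 ≡ 18; y = λ·(27 - 18) - 13 ≡ 3. → (18, 3)
5P: (18, 3) + (9, 10). λ = (10 - 3)/(9 - 18) ≡ 7/20 mod 29. 20⁻¹ ≡ 16 (mod 29), so λ ≡ 25.
  x = λ² - 18 - 9 = 625 - 27 ≡ 18; y = λ·(18 - 18) - 3 ≡ 26. → (18, 26)
6P: (18, 26) + (9, 10). λ = (10 - 26)/(9 - 18) ≡ 13/20 mod 29. 20⁻¹ ≡ 16 (mod 29) since 20·16 = 320 ≡ 1, so λ ≡ 5.
  x = λ² - 18 - 9 = 25 - 27 ≡ 27; y = λ·(18 - 27) - 26 ≡ 16. → (27, 16)
7P: (27, 16) + (9, 10). λ = (10 - 16)/(9 - 27) ≡ 23/11 mod 29. 11⁻¹ ≡ 8 (mod 29), so λ ≡ 10.
  x = λ² - 27 - 9 = 100 - 36 ≡ 6; y = λ·(27 - 6) - 16 ≡ 20. → (6, 20)
8P: (6, 20) + (9, 10). λ = (10 - 20)/(9 - 6) ≡ 19/3 mod 29. 3⁻¹ ≡ 10 (mod 29) since 3·10 = 30 ≡ 1, so λ ≡ 16.
  x = λ² - 6 - 9 = 256 - 15 ≡ 9; y = λ·(6 - 9) - 20 ≡ 19. → (9, 19)
9P: (9, 19) + (9, 10): same x and y₁ ≡ -y₂, so the sum is O.
9P = O, so the order is 9.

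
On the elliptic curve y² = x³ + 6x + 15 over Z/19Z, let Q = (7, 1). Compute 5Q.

Repeated addition: build up to 5Q.
2Q: tangent at (7, 1): λ = (3·7² + 6)/(2·1) ≡ 1/2. 2⁻¹ ≡ 10 (mod 19), so λ ≡ 1·10 ≡ 10.
  x = λ² - 7 - 7 = 100 - 14 ≡ 10; y = λ·(7 - 10) - 1 ≡ 7. → (10, 7)
3Q: (10, 7) + (7, 1). λ = (1 - 7)/(7 - 10) ≡ 13/16 mod 19. 16⁻¹ ≡ 6 (mod 19) since 16·6 = 96 ≡ 1, so λ ≡ 2.
  x = λ² - 10 - 7 = 4 - 17 ≡ 6; y = λ·(10 - 6) - 7 ≡ 1. → (6, 1)
4Q: (6, 1) + (7, 1). λ = (1 - 1)/(7 - 6) ≡ 0/1 mod 19. 1⁻¹ ≡ 1 (mod 19), so λ ≡ 0.
  x = λ² - 6 - 7 = 0 - 13 ≡ 6; y = λ·(6 - 6) - 1 ≡ 18. → (6, 18)
5Q: (6, 18) + (7, 1). λ = (1 - 18)/(7 - 6) ≡ 2/1 mod 19. 1⁻¹ ≡ 1 (mod 19) since 1·1 = 1 ≡ 1, so λ ≡ 2.
  x = λ² - 6 - 7 = 4 - 13 ≡ 10; y = λ·(6 - 10) - 18 ≡ 12. → (10, 12)

(10, 12)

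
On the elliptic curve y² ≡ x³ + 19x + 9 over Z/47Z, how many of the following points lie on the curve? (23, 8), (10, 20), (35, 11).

(23, 8): 8² ≡ 17, rhs ≡ 17 → on.
(10, 20): 20² ≡ 24, rhs ≡ 24 → on.
(35, 11): 11² ≡ 27, rhs ≡ 27 → on.

3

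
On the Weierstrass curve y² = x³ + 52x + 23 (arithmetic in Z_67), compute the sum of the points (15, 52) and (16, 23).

(15, 52) + (16, 23). λ = (23 - 52)/(16 - 15) ≡ 38/1 mod 67. 1⁻¹ ≡ 1 (mod 67), so λ ≡ 38.
  x = λ² - 15 - 16 = 1444 - 31 ≡ 6; y = λ·(15 - 6) - 52 ≡ 22. → (6, 22)

(6, 22)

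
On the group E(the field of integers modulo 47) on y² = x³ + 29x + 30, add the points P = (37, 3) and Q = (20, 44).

(22, 41)

(37, 3) + (20, 44). λ = (44 - 3)/(20 - 37) ≡ 41/30 mod 47. 30⁻¹ ≡ 11 (mod 47) since 30·11 = 330 ≡ 1, so λ ≡ 28.
  x = λ² - 37 - 20 = 784 - 57 ≡ 22; y = λ·(37 - 22) - 3 ≡ 41. → (22, 41)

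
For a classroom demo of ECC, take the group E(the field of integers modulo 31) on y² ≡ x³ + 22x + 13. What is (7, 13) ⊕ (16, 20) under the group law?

(7, 13) + (16, 20). λ = (20 - 13)/(16 - 7) ≡ 7/9 mod 31. 9⁻¹ ≡ 7 (mod 31), so λ ≡ 18.
  x = λ² - 7 - 16 = 324 - 23 ≡ 22; y = λ·(7 - 22) - 13 ≡ 27. → (22, 27)

(22, 27)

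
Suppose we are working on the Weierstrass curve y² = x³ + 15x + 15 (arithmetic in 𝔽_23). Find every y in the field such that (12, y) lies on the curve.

none

x³ + 15x + 15 = 1923 ≡ 14 (mod 23).
14 is a non-residue mod 23; no y exists.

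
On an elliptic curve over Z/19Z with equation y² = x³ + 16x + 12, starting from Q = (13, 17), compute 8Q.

(7, 7)

Double-and-add on 8 = (1000)₂. Start with Q = (13, 17) for the leading 1-bit.
double: tangent at (13, 17): λ = (3·13² + 16)/(2·17) ≡ 10/15. 15⁻¹ ≡ 14 (mod 19), so λ ≡ 10·14 ≡ 7.
  x = λ² - 13 - 13 = 49 - 26 ≡ 4; y = λ·(13 - 4) - 17 ≡ 8. → (4, 8)
double: tangent at (4, 8): λ = (3·4² + 16)/(2·8) ≡ 7/16. 16⁻¹ ≡ 6 (mod 19) since 16·6 = 96 ≡ 1, so λ ≡ 7·6 ≡ 4.
  x = λ² - 4 - 4 = 16 - 8 ≡ 8; y = λ·(4 - 8) - 8 ≡ 14. → (8, 14)
double: tangent at (8, 14): λ = (3·8² + 16)/(2·14) ≡ 18/9. 9⁻¹ ≡ 17 (mod 19), so λ ≡ 18·17 ≡ 2.
  x = λ² - 8 - 8 = 4 - 16 ≡ 7; y = λ·(8 - 7) - 14 ≡ 7. → (7, 7)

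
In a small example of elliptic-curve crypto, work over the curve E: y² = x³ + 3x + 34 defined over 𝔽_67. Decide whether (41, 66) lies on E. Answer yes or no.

y² = 66² ≡ 1; x³ + 3x + 34 = 69078 ≡ 1 (mod 67). 1 = 1.

yes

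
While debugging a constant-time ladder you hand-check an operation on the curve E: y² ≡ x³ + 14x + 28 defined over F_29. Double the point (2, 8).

(0, 17)

tangent at (2, 8): λ = (3·2² + 14)/(2·8) ≡ 26/16. 16⁻¹ ≡ 20 (mod 29) since 16·20 = 320 ≡ 1, so λ ≡ 26·20 ≡ 27.
  x = λ² - 2 - 2 = 729 - 4 ≡ 0; y = λ·(2 - 0) - 8 ≡ 17. → (0, 17)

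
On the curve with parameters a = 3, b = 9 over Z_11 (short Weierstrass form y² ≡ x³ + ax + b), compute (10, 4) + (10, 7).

The two points share x = 10 and their y-coordinates satisfy 4 + 7 ≡ 0 (mod 11), so they are inverses. Their sum is O.

O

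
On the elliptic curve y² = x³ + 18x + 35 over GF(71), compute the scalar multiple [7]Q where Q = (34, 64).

Double-and-add on 7 = (111)₂. Start with Q = (34, 64) for the leading 1-bit.
double: tangent at (34, 64): λ = (3·34² + 18)/(2·64) ≡ 7/57. 57⁻¹ ≡ 5 (mod 71), so λ ≡ 7·5 ≡ 35.
  x = λ² - 34 - 34 = 1225 - 68 ≡ 21; y = λ·(34 - 21) - 64 ≡ 36. → (21, 36)
add Q: (21, 36) + (34, 64). λ = (64 - 36)/(34 - 21) ≡ 28/13 mod 71. 13⁻¹ ≡ 11 (mod 71), so λ ≡ 24.
  x = λ² - 21 - 34 = 576 - 55 ≡ 24; y = λ·(21 - 24) - 36 ≡ 34. → (24, 34)
double: tangent at (24, 34): λ = (3·24² + 18)/(2·34) ≡ 42/68. 68⁻¹ ≡ 47 (mod 71), so λ ≡ 42·47 ≡ 57.
  x = λ² - 24 - 24 = 3249 - 48 ≡ 6; y = λ·(24 - 6) - 34 ≡ 69. → (6, 69)
add Q: (6, 69) + (34, 64). λ = (64 - 69)/(34 - 6) ≡ 66/28 mod 71. 28⁻¹ ≡ 33 (mod 71) since 28·33 = 924 ≡ 1, so λ ≡ 48.
  x = λ² - 6 - 34 = 2304 - 40 ≡ 63; y = λ·(6 - 63) - 69 ≡ 35. → (63, 35)

(63, 35)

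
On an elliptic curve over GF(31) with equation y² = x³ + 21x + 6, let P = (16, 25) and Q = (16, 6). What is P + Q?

The two points share x = 16 and their y-coordinates satisfy 25 + 6 ≡ 0 (mod 31), so they are inverses. Their sum is the point at infinity.

O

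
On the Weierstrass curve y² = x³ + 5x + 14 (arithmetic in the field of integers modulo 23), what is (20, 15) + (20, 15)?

tangent at (20, 15): λ = (3·20² + 5)/(2·15) ≡ 9/7. 7⁻¹ ≡ 10 (mod 23) since 7·10 = 70 ≡ 1, so λ ≡ 9·10 ≡ 21.
  x = λ² - 20 - 20 = 441 - 40 ≡ 10; y = λ·(20 - 10) - 15 ≡ 11. → (10, 11)

(10, 11)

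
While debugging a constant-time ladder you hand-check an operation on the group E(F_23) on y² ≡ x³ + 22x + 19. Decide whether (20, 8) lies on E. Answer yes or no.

y² = 8² ≡ 18; x³ + 22x + 19 = 8459 ≡ 18 (mod 23). 18 = 18.

yes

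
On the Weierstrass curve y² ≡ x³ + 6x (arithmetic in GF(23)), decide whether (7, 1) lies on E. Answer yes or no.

no

y² = 1² ≡ 1; x³ + 6x + 0 = 385 ≡ 17 (mod 23). 1 ≠ 17.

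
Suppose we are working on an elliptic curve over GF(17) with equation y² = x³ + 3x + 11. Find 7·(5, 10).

O

Write P = (5, 10).
Repeated addition: build up to 7P.
2P: tangent at (5, 10): λ = (3·5² + 3)/(2·10) ≡ 10/3. 3⁻¹ ≡ 6 (mod 17), so λ ≡ 10·6 ≡ 9.
  x = λ² - 5 - 5 = 81 - 10 ≡ 3; y = λ·(5 - 3) - 10 ≡ 8. → (3, 8)
3P: (3, 8) + (5, 10). λ = (10 - 8)/(5 - 3) ≡ 2/2 mod 17. 2⁻¹ ≡ 9 (mod 17) since 2·9 = 18 ≡ 1, so λ ≡ 1.
  x = λ² - 3 - 5 = 1 - 8 ≡ 10; y = λ·(3 - 10) - 8 ≡ 2. → (10, 2)
4P: (10, 2) + (5, 10). λ = (10 - 2)/(5 - 10) ≡ 8/12 mod 17. 12⁻¹ ≡ 10 (mod 17) since 12·10 = 120 ≡ 1, so λ ≡ 12.
  x = λ² - 10 - 5 = 144 - 15 ≡ 10; y = λ·(10 - 10) - 2 ≡ 15. → (10, 15)
5P: (10, 15) + (5, 10). λ = (10 - 15)/(5 - 10) ≡ 12/12 mod 17. 12⁻¹ ≡ 10 (mod 17) since 12·10 = 120 ≡ 1, so λ ≡ 1.
  x = λ² - 10 - 5 = 1 - 15 ≡ 3; y = λ·(10 - 3) - 15 ≡ 9. → (3, 9)
6P: (3, 9) + (5, 10). λ = (10 - 9)/(5 - 3) ≡ 1/2 mod 17. 2⁻¹ ≡ 9 (mod 17), so λ ≡ 9.
  x = λ² - 3 - 5 = 81 - 8 ≡ 5; y = λ·(3 - 5) - 9 ≡ 7. → (5, 7)
7P: (5, 7) + (5, 10): same x and y₁ ≡ -y₂, so the sum is O.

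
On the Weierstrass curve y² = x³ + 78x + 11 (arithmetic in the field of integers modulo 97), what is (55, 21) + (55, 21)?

(82, 5)

tangent at (55, 21): λ = (3·55² + 78)/(2·21) ≡ 35/42. 42⁻¹ ≡ 67 (mod 97), so λ ≡ 35·67 ≡ 17.
  x = λ² - 55 - 55 = 289 - 110 ≡ 82; y = λ·(55 - 82) - 21 ≡ 5. → (82, 5)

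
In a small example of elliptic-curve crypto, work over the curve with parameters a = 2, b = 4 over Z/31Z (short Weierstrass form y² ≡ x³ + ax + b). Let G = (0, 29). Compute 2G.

(8, 6)

tangent at (0, 29): λ = (3·0² + 2)/(2·29) ≡ 2/27. 27⁻¹ ≡ 23 (mod 31) since 27·23 = 621 ≡ 1, so λ ≡ 2·23 ≡ 15.
  x = λ² - 0 - 0 = 225 - 0 ≡ 8; y = λ·(0 - 8) - 29 ≡ 6. → (8, 6)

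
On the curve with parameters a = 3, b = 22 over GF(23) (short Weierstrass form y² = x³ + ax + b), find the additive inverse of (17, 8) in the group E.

(17, 15)

-(17, 8) = (17, -8 mod 23) = (17, 15).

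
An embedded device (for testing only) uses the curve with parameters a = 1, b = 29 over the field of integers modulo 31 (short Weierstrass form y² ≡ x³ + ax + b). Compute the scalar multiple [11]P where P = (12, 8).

Double-and-add on 11 = (1011)₂. Start with P = (12, 8) for the leading 1-bit.
double: tangent at (12, 8): λ = (3·12² + 1)/(2·8) ≡ 30/16. 16⁻¹ ≡ 2 (mod 31), so λ ≡ 30·2 ≡ 29.
  x = λ² - 12 - 12 = 841 - 24 ≡ 11; y = λ·(12 - 11) - 8 ≡ 21. → (11, 21)
double: tangent at (11, 21): λ = (3·11² + 1)/(2·21) ≡ 23/11. 11⁻¹ ≡ 17 (mod 31) since 11·17 = 187 ≡ 1, so λ ≡ 23·17 ≡ 19.
  x = λ² - 11 - 11 = 361 - 22 ≡ 29; y = λ·(11 - 29) - 21 ≡ 9. → (29, 9)
add P: (29, 9) + (12, 8). λ = (8 - 9)/(12 - 29) ≡ 30/14 mod 31. 14⁻¹ ≡ 20 (mod 31), so λ ≡ 11.
  x = λ² - 29 - 12 = 121 - 41 ≡ 18; y = λ·(29 - 18) - 9 ≡ 19. → (18, 19)
double: tangent at (18, 19): λ = (3·18² + 1)/(2·19) ≡ 12/7. 7⁻¹ ≡ 9 (mod 31), so λ ≡ 12·9 ≡ 15.
  x = λ² - 18 - 18 = 225 - 36 ≡ 3; y = λ·(18 - 3) - 19 ≡ 20. → (3, 20)
add P: (3, 20) + (12, 8). λ = (8 - 20)/(12 - 3) ≡ 19/9 mod 31. 9⁻¹ ≡ 7 (mod 31), so λ ≡ 9.
  x = λ² - 3 - 12 = 81 - 15 ≡ 4; y = λ·(3 - 4) - 20 ≡ 2. → (4, 2)

(4, 2)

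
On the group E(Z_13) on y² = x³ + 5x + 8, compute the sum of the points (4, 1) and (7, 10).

(4, 1) + (7, 10). λ = (10 - 1)/(7 - 4) ≡ 9/3 mod 13. 3⁻¹ ≡ 9 (mod 13) since 3·9 = 27 ≡ 1, so λ ≡ 3.
  x = λ² - 4 - 7 = 9 - 11 ≡ 11; y = λ·(4 - 11) - 1 ≡ 4. → (11, 4)

(11, 4)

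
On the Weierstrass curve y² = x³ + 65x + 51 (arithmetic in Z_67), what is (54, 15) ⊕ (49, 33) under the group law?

(52, 18)

(54, 15) + (49, 33). λ = (33 - 15)/(49 - 54) ≡ 18/62 mod 67. 62⁻¹ ≡ 40 (mod 67), so λ ≡ 50.
  x = λ² - 54 - 49 = 2500 - 103 ≡ 52; y = λ·(54 - 52) - 15 ≡ 18. → (52, 18)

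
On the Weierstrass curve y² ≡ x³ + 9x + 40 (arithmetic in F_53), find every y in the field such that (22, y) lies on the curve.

x³ + 9x + 40 = 10886 ≡ 21 (mod 53).
21 is a non-residue mod 53; no y exists.

none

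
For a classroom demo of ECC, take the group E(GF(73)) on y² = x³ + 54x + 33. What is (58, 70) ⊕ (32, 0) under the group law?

(58, 70) + (32, 0). λ = (0 - 70)/(32 - 58) ≡ 3/47 mod 73. 47⁻¹ ≡ 14 (mod 73) since 47·14 = 658 ≡ 1, so λ ≡ 42.
  x = λ² - 58 - 32 = 1764 - 90 ≡ 68; y = λ·(58 - 68) - 70 ≡ 21. → (68, 21)

(68, 21)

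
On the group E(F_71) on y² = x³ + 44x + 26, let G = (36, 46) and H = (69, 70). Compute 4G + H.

First 4G:
Repeated addition: build up to 4G.
2G: tangent at (36, 46): λ = (3·36² + 44)/(2·46) ≡ 27/21. 21⁻¹ ≡ 44 (mod 71) since 21·44 = 924 ≡ 1, so λ ≡ 27·44 ≡ 52.
  x = λ² - 36 - 36 = 2704 - 72 ≡ 5; y = λ·(36 - 5) - 46 ≡ 4. → (5, 4)
3G: (5, 4) + (36, 46). λ = (46 - 4)/(36 - 5) ≡ 42/31 mod 71. 31⁻¹ ≡ 55 (mod 71) since 31·55 = 1705 ≡ 1, so λ ≡ 38.
  x = λ² - 5 - 36 = 1444 - 41 ≡ 54; y = λ·(5 - 54) - 4 ≡ 51. → (54, 51)
4G: (54, 51) + (36, 46). λ = (46 - 51)/(36 - 54) ≡ 66/53 mod 71. 53⁻¹ ≡ 67 (mod 71), so λ ≡ 20.
  x = λ² - 54 - 36 = 400 - 90 ≡ 26; y = λ·(54 - 26) - 51 ≡ 12. → (26, 12)
4G = (26, 12).
Finally 4G + H:
(26, 12) + (69, 70). λ = (70 - 12)/(69 - 26) ≡ 58/43 mod 71. 43⁻¹ ≡ 38 (mod 71), so λ ≡ 3.
  x = λ² - 26 - 69 = 9 - 95 ≡ 56; y = λ·(26 - 56) - 12 ≡ 40. → (56, 40)

(56, 40)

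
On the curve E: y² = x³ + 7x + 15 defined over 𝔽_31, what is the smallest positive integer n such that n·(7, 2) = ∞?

2P: tangent at (7, 2): λ = (3·7² + 7)/(2·2) ≡ 30/4. 4⁻¹ ≡ 8 (mod 31), so λ ≡ 30·8 ≡ 23.
  x = λ² - 7 - 7 = 529 - 14 ≡ 19; y = λ·(7 - 19) - 2 ≡ 1. → (19, 1)
3P: (19, 1) + (7, 2). λ = (2 - 1)/(7 - 19) ≡ 1/19 mod 31. 19⁻¹ ≡ 18 (mod 31), so λ ≡ 18.
  x = λ² - 19 - 7 = 324 - 26 ≡ 19; y = λ·(19 - 19) - 1 ≡ 30. → (19, 30)
4P: (19, 30) + (7, 2). λ = (2 - 30)/(7 - 19) ≡ 3/19 mod 31. 19⁻¹ ≡ 18 (mod 31), so λ ≡ 23.
  x = λ² - 19 - 7 = 529 - 26 ≡ 7; y = λ·(19 - 7) - 30 ≡ 29. → (7, 29)
5P: (7, 29) + (7, 2): same x and y₁ ≡ -y₂, so the sum is ∞.
5P = ∞, so the order is 5.

5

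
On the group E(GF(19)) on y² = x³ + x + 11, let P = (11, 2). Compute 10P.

(13, 6)

Repeated addition: build up to 10P.
2P: tangent at (11, 2): λ = (3·11² + 1)/(2·2) ≡ 3/4. 4⁻¹ ≡ 5 (mod 19), so λ ≡ 3·5 ≡ 15.
  x = λ² - 11 - 11 = 225 - 22 ≡ 13; y = λ·(11 - 13) - 2 ≡ 6. → (13, 6)
3P: (13, 6) + (11, 2). λ = (2 - 6)/(11 - 13) ≡ 15/17 mod 19. 17⁻¹ ≡ 9 (mod 19), so λ ≡ 2.
  x = λ² - 13 - 11 = 4 - 24 ≡ 18; y = λ·(13 - 18) - 6 ≡ 3. → (18, 3)
4P: (18, 3) + (11, 2). λ = (2 - 3)/(11 - 18) ≡ 18/12 mod 19. 12⁻¹ ≡ 8 (mod 19), so λ ≡ 11.
  x = λ² - 18 - 11 = 121 - 29 ≡ 16; y = λ·(18 - 16) - 3 ≡ 0. → (16, 0)
5P: (16, 0) + (11, 2). λ = (2 - 0)/(11 - 16) ≡ 2/14 mod 19. 14⁻¹ ≡ 15 (mod 19) since 14·15 = 210 ≡ 1, so λ ≡ 11.
  x = λ² - 16 - 11 = 121 - 27 ≡ 18; y = λ·(16 - 18) - 0 ≡ 16. → (18, 16)
6P: (18, 16) + (11, 2). λ = (2 - 16)/(11 - 18) ≡ 5/12 mod 19. 12⁻¹ ≡ 8 (mod 19), so λ ≡ 2.
  x = λ² - 18 - 11 = 4 - 29 ≡ 13; y = λ·(18 - 13) - 16 ≡ 13. → (13, 13)
7P: (13, 13) + (11, 2). λ = (2 - 13)/(11 - 13) ≡ 8/17 mod 19. 17⁻¹ ≡ 9 (mod 19) since 17·9 = 153 ≡ 1, so λ ≡ 15.
  x = λ² - 13 - 11 = 225 - 24 ≡ 11; y = λ·(13 - 11) - 13 ≡ 17. → (11, 17)
8P: (11, 17) + (11, 2): same x and y₁ ≡ -y₂, so the sum is ∞.
9P: ∞ + (11, 2) = (11, 2) (identity).
10P: tangent at (11, 2): λ = (3·11² + 1)/(2·2) ≡ 3/4. 4⁻¹ ≡ 5 (mod 19) since 4·5 = 20 ≡ 1, so λ ≡ 3·5 ≡ 15.
  x = λ² - 11 - 11 = 225 - 22 ≡ 13; y = λ·(11 - 13) - 2 ≡ 6. → (13, 6)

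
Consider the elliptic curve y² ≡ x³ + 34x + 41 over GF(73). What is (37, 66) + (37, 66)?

(7, 29)

tangent at (37, 66): λ = (3·37² + 34)/(2·66) ≡ 53/59. 59⁻¹ ≡ 26 (mod 73), so λ ≡ 53·26 ≡ 64.
  x = λ² - 37 - 37 = 4096 - 74 ≡ 7; y = λ·(37 - 7) - 66 ≡ 29. → (7, 29)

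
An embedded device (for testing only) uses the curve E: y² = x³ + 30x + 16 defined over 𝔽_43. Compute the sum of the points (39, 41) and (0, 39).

(39, 41) + (0, 39). λ = (39 - 41)/(0 - 39) ≡ 41/4 mod 43. 4⁻¹ ≡ 11 (mod 43) since 4·11 = 44 ≡ 1, so λ ≡ 21.
  x = λ² - 39 - 0 = 441 - 39 ≡ 15; y = λ·(39 - 15) - 41 ≡ 33. → (15, 33)

(15, 33)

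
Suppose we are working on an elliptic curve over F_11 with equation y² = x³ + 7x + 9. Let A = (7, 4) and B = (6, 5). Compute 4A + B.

(10, 1)

First 4A:
Repeated addition: build up to 4A.
2A: tangent at (7, 4): λ = (3·7² + 7)/(2·4) ≡ 0/8. 8⁻¹ ≡ 7 (mod 11), so λ ≡ 0·7 ≡ 0.
  x = λ² - 7 - 7 = 0 - 14 ≡ 8; y = λ·(7 - 8) - 4 ≡ 7. → (8, 7)
3A: (8, 7) + (7, 4). λ = (4 - 7)/(7 - 8) ≡ 8/10 mod 11. 10⁻¹ ≡ 10 (mod 11), so λ ≡ 3.
  x = λ² - 8 - 7 = 9 - 15 ≡ 5; y = λ·(8 - 5) - 7 ≡ 2. → (5, 2)
4A: (5, 2) + (7, 4). λ = (4 - 2)/(7 - 5) ≡ 2/2 mod 11. 2⁻¹ ≡ 6 (mod 11) since 2·6 = 12 ≡ 1, so λ ≡ 1.
  x = λ² - 5 - 7 = 1 - 12 ≡ 0; y = λ·(5 - 0) - 2 ≡ 3. → (0, 3)
4A = (0, 3).
Finally 4A + B:
(0, 3) + (6, 5). λ = (5 - 3)/(6 - 0) ≡ 2/6 mod 11. 6⁻¹ ≡ 2 (mod 11), so λ ≡ 4.
  x = λ² - 0 - 6 = 16 - 6 ≡ 10; y = λ·(0 - 10) - 3 ≡ 1. → (10, 1)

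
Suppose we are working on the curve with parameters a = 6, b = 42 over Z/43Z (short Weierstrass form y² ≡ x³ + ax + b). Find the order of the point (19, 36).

9

2P: tangent at (19, 36): λ = (3·19² + 6)/(2·36) ≡ 14/29. 29⁻¹ ≡ 3 (mod 43) since 29·3 = 87 ≡ 1, so λ ≡ 14·3 ≡ 42.
  x = λ² - 19 - 19 = 1764 - 38 ≡ 6; y = λ·(19 - 6) - 36 ≡ 37. → (6, 37)
3P: (6, 37) + (19, 36). λ = (36 - 37)/(19 - 6) ≡ 42/13 mod 43. 13⁻¹ ≡ 10 (mod 43), so λ ≡ 33.
  x = λ² - 6 - 19 = 1089 - 25 ≡ 32; y = λ·(6 - 32) - 37 ≡ 8. → (32, 8)
4P: (32, 8) + (19, 36). λ = (36 - 8)/(19 - 32) ≡ 28/30 mod 43. 30⁻¹ ≡ 33 (mod 43), so λ ≡ 21.
  x = λ² - 32 - 19 = 441 - 51 ≡ 3; y = λ·(32 - 3) - 8 ≡ 42. → (3, 42)
5P: (3, 42) + (19, 36). λ = (36 - 42)/(19 - 3) ≡ 37/16 mod 43. 16⁻¹ ≡ 35 (mod 43), so λ ≡ 5.
  x = λ² - 3 - 19 = 25 - 22 ≡ 3; y = λ·(3 - 3) - 42 ≡ 1. → (3, 1)
6P: (3, 1) + (19, 36). λ = (36 - 1)/(19 - 3) ≡ 35/16 mod 43. 16⁻¹ ≡ 35 (mod 43), so λ ≡ 21.
  x = λ² - 3 - 19 = 441 - 22 ≡ 32; y = λ·(3 - 32) - 1 ≡ 35. → (32, 35)
7P: (32, 35) + (19, 36). λ = (36 - 35)/(19 - 32) ≡ 1/30 mod 43. 30⁻¹ ≡ 33 (mod 43), so λ ≡ 33.
  x = λ² - 32 - 19 = 1089 - 51 ≡ 6; y = λ·(32 - 6) - 35 ≡ 6. → (6, 6)
8P: (6, 6) + (19, 36). λ = (36 - 6)/(19 - 6) ≡ 30/13 mod 43. 13⁻¹ ≡ 10 (mod 43), so λ ≡ 42.
  x = λ² - 6 - 19 = 1764 - 25 ≡ 19; y = λ·(6 - 19) - 6 ≡ 7. → (19, 7)
9P: (19, 7) + (19, 36): same x and y₁ ≡ -y₂, so the sum is the point at infinity.
9P = the point at infinity, so the order is 9.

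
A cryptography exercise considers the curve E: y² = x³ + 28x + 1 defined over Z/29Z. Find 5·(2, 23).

Write G = (2, 23).
Repeated addition: build up to 5G.
2G: tangent at (2, 23): λ = (3·2² + 28)/(2·23) ≡ 11/17. 17⁻¹ ≡ 12 (mod 29) since 17·12 = 204 ≡ 1, so λ ≡ 11·12 ≡ 16.
  x = λ² - 2 - 2 = 256 - 4 ≡ 20; y = λ·(2 - 20) - 23 ≡ 8. → (20, 8)
3G: (20, 8) + (2, 23). λ = (23 - 8)/(2 - 20) ≡ 15/11 mod 29. 11⁻¹ ≡ 8 (mod 29) since 11·8 = 88 ≡ 1, so λ ≡ 4.
  x = λ² - 20 - 2 = 16 - 22 ≡ 23; y = λ·(20 - 23) - 8 ≡ 9. → (23, 9)
4G: (23, 9) + (2, 23). λ = (23 - 9)/(2 - 23) ≡ 14/8 mod 29. 8⁻¹ ≡ 11 (mod 29) since 8·11 = 88 ≡ 1, so λ ≡ 9.
  x = λ² - 23 - 2 = 81 - 25 ≡ 27; y = λ·(23 - 27) - 9 ≡ 13. → (27, 13)
5G: (27, 13) + (2, 23). λ = (23 - 13)/(2 - 27) ≡ 10/4 mod 29. 4⁻¹ ≡ 22 (mod 29), so λ ≡ 17.
  x = λ² - 27 - 2 = 289 - 29 ≡ 28; y = λ·(27 - 28) - 13 ≡ 28. → (28, 28)

(28, 28)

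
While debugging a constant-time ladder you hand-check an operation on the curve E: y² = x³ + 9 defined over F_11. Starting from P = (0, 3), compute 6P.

Double-and-add on 6 = (110)₂. Start with P = (0, 3) for the leading 1-bit.
double: tangent at (0, 3): λ = (3·0² + 0)/(2·3) ≡ 0/6. 6⁻¹ ≡ 2 (mod 11) since 6·2 = 12 ≡ 1, so λ ≡ 0·2 ≡ 0.
  x = λ² - 0 - 0 = 0 - 0 ≡ 0; y = λ·(0 - 0) - 3 ≡ 8. → (0, 8)
add P: (0, 8) + (0, 3): same x and y₁ ≡ -y₂, so the sum is the point at infinity.
double: the point at infinity + the point at infinity = the point at infinity (identity).

O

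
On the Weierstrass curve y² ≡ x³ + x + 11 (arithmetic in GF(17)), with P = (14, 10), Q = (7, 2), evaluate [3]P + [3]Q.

(2, 2)

First 3P:
Repeated addition: build up to 3P.
2P: tangent at (14, 10): λ = (3·14² + 1)/(2·10) ≡ 11/3. 3⁻¹ ≡ 6 (mod 17), so λ ≡ 11·6 ≡ 15.
  x = λ² - 14 - 14 = 225 - 28 ≡ 10; y = λ·(14 - 10) - 10 ≡ 16. → (10, 16)
3P: (10, 16) + (14, 10). λ = (10 - 16)/(14 - 10) ≡ 11/4 mod 17. 4⁻¹ ≡ 13 (mod 17) since 4·13 = 52 ≡ 1, so λ ≡ 7.
  x = λ² - 10 - 14 = 49 - 24 ≡ 8; y = λ·(10 - 8) - 16 ≡ 15. → (8, 15)
3P = (8, 15).
Next 3Q:
Repeated addition: build up to 3Q.
2Q: tangent at (7, 2): λ = (3·7² + 1)/(2·2) ≡ 12/4. 4⁻¹ ≡ 13 (mod 17) since 4·13 = 52 ≡ 1, so λ ≡ 12·13 ≡ 3.
  x = λ² - 7 - 7 = 9 - 14 ≡ 12; y = λ·(7 - 12) - 2 ≡ 0. → (12, 0)
3Q: (12, 0) + (7, 2). λ = (2 - 0)/(7 - 12) ≡ 2/12 mod 17. 12⁻¹ ≡ 10 (mod 17), so λ ≡ 3.
  x = λ² - 12 - 7 = 9 - 19 ≡ 7; y = λ·(12 - 7) - 0 ≡ 15. → (7, 15)
3Q = (7, 15).
Finally 3P + 3Q:
(8, 15) + (7, 15). λ = (15 - 15)/(7 - 8) ≡ 0/16 mod 17. 16⁻¹ ≡ 16 (mod 17), so λ ≡ 0.
  x = λ² - 8 - 7 = 0 - 15 ≡ 2; y = λ·(8 - 2) - 15 ≡ 2. → (2, 2)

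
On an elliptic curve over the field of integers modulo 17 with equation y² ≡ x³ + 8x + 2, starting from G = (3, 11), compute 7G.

(2, 3)

Repeated addition: build up to 7G.
2G: tangent at (3, 11): λ = (3·3² + 8)/(2·11) ≡ 1/5. 5⁻¹ ≡ 7 (mod 17) since 5·7 = 35 ≡ 1, so λ ≡ 1·7 ≡ 7.
  x = λ² - 3 - 3 = 49 - 6 ≡ 9; y = λ·(3 - 9) - 11 ≡ 15. → (9, 15)
3G: (9, 15) + (3, 11). λ = (11 - 15)/(3 - 9) ≡ 13/11 mod 17. 11⁻¹ ≡ 14 (mod 17) since 11·14 = 154 ≡ 1, so λ ≡ 12.
  x = λ² - 9 - 3 = 144 - 12 ≡ 13; y = λ·(9 - 13) - 15 ≡ 5. → (13, 5)
4G: (13, 5) + (3, 11). λ = (11 - 5)/(3 - 13) ≡ 6/7 mod 17. 7⁻¹ ≡ 5 (mod 17), so λ ≡ 13.
  x = λ² - 13 - 3 = 169 - 16 ≡ 0; y = λ·(13 - 0) - 5 ≡ 11. → (0, 11)
5G: (0, 11) + (3, 11). λ = (11 - 11)/(3 - 0) ≡ 0/3 mod 17. 3⁻¹ ≡ 6 (mod 17) since 3·6 = 18 ≡ 1, so λ ≡ 0.
  x = λ² - 0 - 3 = 0 - 3 ≡ 14; y = λ·(0 - 14) - 11 ≡ 6. → (14, 6)
6G: (14, 6) + (3, 11). λ = (11 - 6)/(3 - 14) ≡ 5/6 mod 17. 6⁻¹ ≡ 3 (mod 17) since 6·3 = 18 ≡ 1, so λ ≡ 15.
  x = λ² - 14 - 3 = 225 - 17 ≡ 4; y = λ·(14 - 4) - 6 ≡ 8. → (4, 8)
7G: (4, 8) + (3, 11). λ = (11 - 8)/(3 - 4) ≡ 3/16 mod 17. 16⁻¹ ≡ 16 (mod 17) since 16·16 = 256 ≡ 1, so λ ≡ 14.
  x = λ² - 4 - 3 = 196 - 7 ≡ 2; y = λ·(4 - 2) - 8 ≡ 3. → (2, 3)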